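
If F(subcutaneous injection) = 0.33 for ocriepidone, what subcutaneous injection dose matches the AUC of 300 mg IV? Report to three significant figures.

D_subcutaneous = 909 mg

For equal systemic exposure: F × D_ev = D_iv
D_ev = D_iv / F = 300 / 0.33 = 909.091 mg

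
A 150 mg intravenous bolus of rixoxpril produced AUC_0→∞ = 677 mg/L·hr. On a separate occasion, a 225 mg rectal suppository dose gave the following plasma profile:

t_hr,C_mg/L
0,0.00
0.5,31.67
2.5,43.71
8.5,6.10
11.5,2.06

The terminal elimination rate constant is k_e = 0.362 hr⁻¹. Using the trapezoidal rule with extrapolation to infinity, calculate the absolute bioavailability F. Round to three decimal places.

F = 0.247

Trapezoidal AUC_0→11.5 (rectal suppository):
  [0→0.5]: (0.00+31.67)/2 × 0.5 = 7.9175
  [0.5→2.5]: (31.67+43.71)/2 × 2 = 75.38
  [2.5→8.5]: (43.71+6.10)/2 × 6 = 149.43
  [8.5→11.5]: (6.10+2.06)/2 × 3 = 12.24
  Sum = 244.9675 mg/L·hr
Tail: C_last/k_e = 2.06/0.362 = 5.691
AUC_0→∞ (rectal suppository) = 244.9675 + 5.691 = 250.6585 mg/L·hr
F = (AUC_ev/D_ev)/(AUC_iv/D_iv) = (250.6585/225)/(677/150) = 1.11404/4.51333 = 0.2468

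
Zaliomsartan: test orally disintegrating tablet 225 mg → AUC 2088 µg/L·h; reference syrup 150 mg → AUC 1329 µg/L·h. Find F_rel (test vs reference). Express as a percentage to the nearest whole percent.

F_rel = (AUC_test/D_test) / (AUC_ref/D_ref)
      = (2088/225) / (1329/150)
      = 9.28 / 8.86 = 1.0474 = 104.74%

F_rel = 105%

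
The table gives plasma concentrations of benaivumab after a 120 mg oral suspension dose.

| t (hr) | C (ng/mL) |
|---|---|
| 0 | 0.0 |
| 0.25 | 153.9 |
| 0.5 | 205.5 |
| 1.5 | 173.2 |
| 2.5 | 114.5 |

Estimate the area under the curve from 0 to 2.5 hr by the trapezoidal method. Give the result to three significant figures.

AUC = 397 ng/mL·hr

Trapezoidal AUC_0→2.5:
  [0→0.25]: (0.0+153.9)/2 × 0.25 = 19.2375
  [0.25→0.5]: (153.9+205.5)/2 × 0.25 = 44.925
  [0.5→1.5]: (205.5+173.2)/2 × 1 = 189.35
  [1.5→2.5]: (173.2+114.5)/2 × 1 = 143.85
  Sum = 397.3625 ng/mL·hr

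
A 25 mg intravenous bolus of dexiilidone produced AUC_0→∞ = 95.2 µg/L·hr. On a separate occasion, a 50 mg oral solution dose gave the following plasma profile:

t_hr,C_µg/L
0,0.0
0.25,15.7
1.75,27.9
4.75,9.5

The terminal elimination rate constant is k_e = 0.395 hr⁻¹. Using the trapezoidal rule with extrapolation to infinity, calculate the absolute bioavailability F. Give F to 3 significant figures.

F = 0.603

Trapezoidal AUC_0→4.75 (oral solution):
  [0→0.25]: (0.0+15.7)/2 × 0.25 = 1.9625
  [0.25→1.75]: (15.7+27.9)/2 × 1.5 = 32.7
  [1.75→4.75]: (27.9+9.5)/2 × 3 = 56.1
  Sum = 90.7625 µg/L·hr
Tail: C_last/k_e = 9.5/0.395 = 24.051
AUC_0→∞ (oral solution) = 90.7625 + 24.051 = 114.8135 µg/L·hr
F = (AUC_ev/D_ev)/(AUC_iv/D_iv) = (114.8135/50)/(95.2/25) = 2.29627/3.808 = 0.6030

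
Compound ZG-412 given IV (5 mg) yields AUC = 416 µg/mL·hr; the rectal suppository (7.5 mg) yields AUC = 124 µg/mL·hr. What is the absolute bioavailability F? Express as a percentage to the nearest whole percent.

F = 20%

F = (AUC_ev / D_ev) / (AUC_iv / D_iv)
  = (124/7.5) / (416/5)
  = 16.5333 / 83.2 = 0.1987
  = 19.87%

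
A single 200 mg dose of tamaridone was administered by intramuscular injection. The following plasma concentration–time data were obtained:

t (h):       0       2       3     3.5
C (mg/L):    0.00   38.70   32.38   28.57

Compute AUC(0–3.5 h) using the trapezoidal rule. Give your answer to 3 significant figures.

AUC = 89.5 mg/L·h

Trapezoidal AUC_0→3.5:
  [0→2]: (0.00+38.70)/2 × 2 = 38.7
  [2→3]: (38.70+32.38)/2 × 1 = 35.54
  [3→3.5]: (32.38+28.57)/2 × 0.5 = 15.2375
  Sum = 89.4775 mg/L·h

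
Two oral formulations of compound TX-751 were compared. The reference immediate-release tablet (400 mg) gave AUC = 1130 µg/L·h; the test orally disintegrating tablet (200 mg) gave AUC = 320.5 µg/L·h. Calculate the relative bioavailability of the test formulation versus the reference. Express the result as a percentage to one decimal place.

F_rel = (AUC_test/D_test) / (AUC_ref/D_ref)
      = (320.5/200) / (1130/400)
      = 1.6025 / 2.825 = 0.5673 = 56.73%

F_rel = 56.7%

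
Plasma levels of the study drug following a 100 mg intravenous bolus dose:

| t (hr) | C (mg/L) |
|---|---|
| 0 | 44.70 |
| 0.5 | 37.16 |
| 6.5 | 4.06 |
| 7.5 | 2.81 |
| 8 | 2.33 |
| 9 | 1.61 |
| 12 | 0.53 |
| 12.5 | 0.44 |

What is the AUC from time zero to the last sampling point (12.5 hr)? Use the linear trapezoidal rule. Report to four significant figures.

Trapezoidal AUC_0→12.5:
  [0→0.5]: (44.70+37.16)/2 × 0.5 = 20.465
  [0.5→6.5]: (37.16+4.06)/2 × 6 = 123.66
  [6.5→7.5]: (4.06+2.81)/2 × 1 = 3.435
  [7.5→8]: (2.81+2.33)/2 × 0.5 = 1.285
  [8→9]: (2.33+1.61)/2 × 1 = 1.97
  [9→12]: (1.61+0.53)/2 × 3 = 3.21
  [12→12.5]: (0.53+0.44)/2 × 0.5 = 0.2425
  Sum = 154.2675 mg/L·hr

AUC = 154.3 mg/L·hr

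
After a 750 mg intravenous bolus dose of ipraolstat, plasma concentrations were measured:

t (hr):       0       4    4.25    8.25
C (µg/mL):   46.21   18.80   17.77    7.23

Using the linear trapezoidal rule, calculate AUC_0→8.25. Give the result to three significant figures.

Trapezoidal AUC_0→8.25:
  [0→4]: (46.21+18.80)/2 × 4 = 130.02
  [4→4.25]: (18.80+17.77)/2 × 0.25 = 4.57125
  [4.25→8.25]: (17.77+7.23)/2 × 4 = 50.0
  Sum = 184.59125 µg/mL·hr

AUC = 185 µg/mL·hr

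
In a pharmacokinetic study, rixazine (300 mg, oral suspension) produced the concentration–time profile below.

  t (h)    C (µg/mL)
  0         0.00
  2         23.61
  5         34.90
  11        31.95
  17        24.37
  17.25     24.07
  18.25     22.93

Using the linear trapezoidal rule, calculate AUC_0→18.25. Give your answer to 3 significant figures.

Trapezoidal AUC_0→18.25:
  [0→2]: (0.00+23.61)/2 × 2 = 23.61
  [2→5]: (23.61+34.90)/2 × 3 = 87.765
  [5→11]: (34.90+31.95)/2 × 6 = 200.55
  [11→17]: (31.95+24.37)/2 × 6 = 168.96
  [17→17.25]: (24.37+24.07)/2 × 0.25 = 6.055
  [17.25→18.25]: (24.07+22.93)/2 × 1 = 23.5
  Sum = 510.44 µg/mL·h

AUC = 510 µg/mL·h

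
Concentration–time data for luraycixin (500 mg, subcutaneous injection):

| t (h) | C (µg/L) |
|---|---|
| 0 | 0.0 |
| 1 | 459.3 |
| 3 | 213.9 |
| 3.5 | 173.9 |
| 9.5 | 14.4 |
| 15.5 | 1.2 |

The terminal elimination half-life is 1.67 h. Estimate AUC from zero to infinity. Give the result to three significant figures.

Trapezoidal AUC_0→15.5:
  [0→1]: (0.0+459.3)/2 × 1 = 229.65
  [1→3]: (459.3+213.9)/2 × 2 = 673.2
  [3→3.5]: (213.9+173.9)/2 × 0.5 = 96.95
  [3.5→9.5]: (173.9+14.4)/2 × 6 = 564.9
  [9.5→15.5]: (14.4+1.2)/2 × 6 = 46.8
  Sum = 1611.5 µg/L·h
k_e = ln2 / t½ = 0.693147 / 1.67 = 0.4151 h^-1
Extrapolated tail: C_last / k_e = 1.2 / 0.4151 = 2.891
AUC_0→∞ = 1611.5 + 2.891 = 1614.391 µg/L·h

AUC = 1610 µg/L·h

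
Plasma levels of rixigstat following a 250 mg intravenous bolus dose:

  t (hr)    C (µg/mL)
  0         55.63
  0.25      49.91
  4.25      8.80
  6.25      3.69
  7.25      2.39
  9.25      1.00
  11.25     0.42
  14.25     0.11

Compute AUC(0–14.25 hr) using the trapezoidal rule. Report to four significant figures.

AUC = 151.7 µg/mL·hr

Trapezoidal AUC_0→14.25:
  [0→0.25]: (55.63+49.91)/2 × 0.25 = 13.1925
  [0.25→4.25]: (49.91+8.80)/2 × 4 = 117.42
  [4.25→6.25]: (8.80+3.69)/2 × 2 = 12.49
  [6.25→7.25]: (3.69+2.39)/2 × 1 = 3.04
  [7.25→9.25]: (2.39+1.00)/2 × 2 = 3.39
  [9.25→11.25]: (1.00+0.42)/2 × 2 = 1.42
  [11.25→14.25]: (0.42+0.11)/2 × 3 = 0.795
  Sum = 151.7475 µg/mL·hr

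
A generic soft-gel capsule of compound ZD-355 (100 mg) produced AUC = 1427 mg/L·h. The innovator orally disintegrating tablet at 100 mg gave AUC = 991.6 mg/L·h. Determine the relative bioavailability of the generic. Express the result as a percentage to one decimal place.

F_rel = 143.9%

F_rel = (AUC_test/D_test) / (AUC_ref/D_ref)
      = (1427/100) / (991.6/100)
      = 14.27 / 9.916 = 1.4391 = 143.91%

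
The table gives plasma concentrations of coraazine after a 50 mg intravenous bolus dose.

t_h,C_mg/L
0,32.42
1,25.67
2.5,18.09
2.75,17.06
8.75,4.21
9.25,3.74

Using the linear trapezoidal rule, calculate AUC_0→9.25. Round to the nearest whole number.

Trapezoidal AUC_0→9.25:
  [0→1]: (32.42+25.67)/2 × 1 = 29.045
  [1→2.5]: (25.67+18.09)/2 × 1.5 = 32.82
  [2.5→2.75]: (18.09+17.06)/2 × 0.25 = 4.39375
  [2.75→8.75]: (17.06+4.21)/2 × 6 = 63.81
  [8.75→9.25]: (4.21+3.74)/2 × 0.5 = 1.9875
  Sum = 132.05625 mg/L·h

AUC = 132 mg/L·h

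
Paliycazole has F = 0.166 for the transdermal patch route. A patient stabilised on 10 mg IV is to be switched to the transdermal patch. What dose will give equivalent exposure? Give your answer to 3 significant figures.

For equal systemic exposure: F × D_ev = D_iv
D_ev = D_iv / F = 10 / 0.166 = 60.241 mg

D_transdermal = 60.2 mg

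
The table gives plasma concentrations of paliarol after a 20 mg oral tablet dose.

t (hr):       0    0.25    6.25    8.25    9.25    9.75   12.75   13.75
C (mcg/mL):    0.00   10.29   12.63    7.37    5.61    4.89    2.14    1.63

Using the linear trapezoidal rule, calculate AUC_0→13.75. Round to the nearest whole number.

AUC = 112 mcg/mL·hr

Trapezoidal AUC_0→13.75:
  [0→0.25]: (0.00+10.29)/2 × 0.25 = 1.28625
  [0.25→6.25]: (10.29+12.63)/2 × 6 = 68.76
  [6.25→8.25]: (12.63+7.37)/2 × 2 = 20.0
  [8.25→9.25]: (7.37+5.61)/2 × 1 = 6.49
  [9.25→9.75]: (5.61+4.89)/2 × 0.5 = 2.625
  [9.75→12.75]: (4.89+2.14)/2 × 3 = 10.545
  [12.75→13.75]: (2.14+1.63)/2 × 1 = 1.885
  Sum = 111.59125 mcg/mL·hr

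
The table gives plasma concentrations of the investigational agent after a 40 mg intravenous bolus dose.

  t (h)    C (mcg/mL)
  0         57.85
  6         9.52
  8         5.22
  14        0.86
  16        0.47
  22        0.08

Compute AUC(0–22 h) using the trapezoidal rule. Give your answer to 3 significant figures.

AUC = 238 mcg/mL·h

Trapezoidal AUC_0→22:
  [0→6]: (57.85+9.52)/2 × 6 = 202.11
  [6→8]: (9.52+5.22)/2 × 2 = 14.74
  [8→14]: (5.22+0.86)/2 × 6 = 18.24
  [14→16]: (0.86+0.47)/2 × 2 = 1.33
  [16→22]: (0.47+0.08)/2 × 6 = 1.65
  Sum = 238.07 mcg/mL·h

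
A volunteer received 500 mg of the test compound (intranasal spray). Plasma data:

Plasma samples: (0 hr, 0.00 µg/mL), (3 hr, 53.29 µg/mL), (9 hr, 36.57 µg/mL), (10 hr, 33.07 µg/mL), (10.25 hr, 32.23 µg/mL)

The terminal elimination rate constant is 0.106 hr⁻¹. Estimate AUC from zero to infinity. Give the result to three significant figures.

Trapezoidal AUC_0→10.25:
  [0→3]: (0.00+53.29)/2 × 3 = 79.935
  [3→9]: (53.29+36.57)/2 × 6 = 269.58
  [9→10]: (36.57+33.07)/2 × 1 = 34.82
  [10→10.25]: (33.07+32.23)/2 × 0.25 = 8.1625
  Sum = 392.4975 µg/mL·hr
Extrapolated tail: C_last / k_e = 32.23 / 0.106 = 304.057
AUC_0→∞ = 392.4975 + 304.057 = 696.5545 µg/mL·hr

AUC = 697 µg/mL·hr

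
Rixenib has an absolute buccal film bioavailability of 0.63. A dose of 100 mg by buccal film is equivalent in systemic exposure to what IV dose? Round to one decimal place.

Systemic exposure from an extravascular dose = F × D_ev, so the equivalent IV dose is F × D_ev.
D_iv = F × D_ev = 0.63 × 100 = 63 mg

D_iv = 63.0 mg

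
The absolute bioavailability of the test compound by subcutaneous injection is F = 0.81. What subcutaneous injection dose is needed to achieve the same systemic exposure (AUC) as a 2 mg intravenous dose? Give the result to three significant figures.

D_subcutaneous = 2.47 mg

For equal systemic exposure: F × D_ev = D_iv
D_ev = D_iv / F = 2 / 0.81 = 2.46914 mg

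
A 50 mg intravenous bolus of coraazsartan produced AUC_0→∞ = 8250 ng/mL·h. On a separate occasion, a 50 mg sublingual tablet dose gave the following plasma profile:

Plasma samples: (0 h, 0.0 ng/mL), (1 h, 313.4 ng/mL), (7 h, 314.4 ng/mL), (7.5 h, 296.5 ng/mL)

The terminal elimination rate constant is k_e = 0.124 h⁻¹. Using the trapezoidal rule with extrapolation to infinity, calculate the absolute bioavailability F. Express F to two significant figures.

Trapezoidal AUC_0→7.5 (sublingual tablet):
  [0→1]: (0.0+313.4)/2 × 1 = 156.7
  [1→7]: (313.4+314.4)/2 × 6 = 1883.4
  [7→7.5]: (314.4+296.5)/2 × 0.5 = 152.725
  Sum = 2192.825 ng/mL·h
Tail: C_last/k_e = 296.5/0.124 = 2391.129
AUC_0→∞ (sublingual tablet) = 2192.825 + 2391.129 = 4583.954 ng/mL·h
F = (AUC_ev/D_ev)/(AUC_iv/D_iv) = (4583.954/50)/(8250/50) = 91.67908/165 = 0.5556

F = 0.56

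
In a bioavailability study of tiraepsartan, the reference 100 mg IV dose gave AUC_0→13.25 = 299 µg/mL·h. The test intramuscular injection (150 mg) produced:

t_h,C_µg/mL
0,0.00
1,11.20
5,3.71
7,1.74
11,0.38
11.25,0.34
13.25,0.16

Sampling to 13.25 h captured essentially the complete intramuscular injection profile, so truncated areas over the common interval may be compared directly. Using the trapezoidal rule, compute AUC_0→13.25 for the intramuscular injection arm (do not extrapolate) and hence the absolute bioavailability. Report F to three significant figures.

F = 0.102

Trapezoidal AUC_0→13.25 (intramuscular injection):
  [0→1]: (0.00+11.20)/2 × 1 = 5.6
  [1→5]: (11.20+3.71)/2 × 4 = 29.82
  [5→7]: (3.71+1.74)/2 × 2 = 5.45
  [7→11]: (1.74+0.38)/2 × 4 = 4.24
  [11→11.25]: (0.38+0.34)/2 × 0.25 = 0.09
  [11.25→13.25]: (0.34+0.16)/2 × 2 = 0.5
  Sum = 45.7 µg/mL·h
F = (AUC_ev/D_ev)/(AUC_iv/D_iv) = (45.7/150)/(299/100) = 0.304667/2.99 = 0.1019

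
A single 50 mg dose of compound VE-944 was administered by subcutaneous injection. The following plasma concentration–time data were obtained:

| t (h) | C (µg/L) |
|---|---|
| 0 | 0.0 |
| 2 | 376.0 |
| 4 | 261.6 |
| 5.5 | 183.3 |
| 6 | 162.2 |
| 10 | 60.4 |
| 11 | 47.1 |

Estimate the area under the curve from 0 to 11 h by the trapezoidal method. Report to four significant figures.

Trapezoidal AUC_0→11:
  [0→2]: (0.0+376.0)/2 × 2 = 376.0
  [2→4]: (376.0+261.6)/2 × 2 = 637.6
  [4→5.5]: (261.6+183.3)/2 × 1.5 = 333.675
  [5.5→6]: (183.3+162.2)/2 × 0.5 = 86.375
  [6→10]: (162.2+60.4)/2 × 4 = 445.2
  [10→11]: (60.4+47.1)/2 × 1 = 53.75
  Sum = 1932.6 µg/L·h

AUC = 1933 µg/L·h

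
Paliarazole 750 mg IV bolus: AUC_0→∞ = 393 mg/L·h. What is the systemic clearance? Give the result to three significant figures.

CL = Dose_iv / AUC_0→∞
   = 750 / 393 = 1.9084 L/h

CL = 1.91 L/h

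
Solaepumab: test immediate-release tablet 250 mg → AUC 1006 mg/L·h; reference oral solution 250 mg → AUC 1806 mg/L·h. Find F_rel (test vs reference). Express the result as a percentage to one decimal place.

F_rel = 55.7%

F_rel = (AUC_test/D_test) / (AUC_ref/D_ref)
      = (1006/250) / (1806/250)
      = 4.024 / 7.224 = 0.5570 = 55.70%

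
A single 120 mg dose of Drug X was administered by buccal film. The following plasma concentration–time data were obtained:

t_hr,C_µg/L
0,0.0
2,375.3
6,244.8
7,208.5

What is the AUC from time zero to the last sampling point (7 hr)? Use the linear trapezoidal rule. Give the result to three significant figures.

Trapezoidal AUC_0→7:
  [0→2]: (0.0+375.3)/2 × 2 = 375.3
  [2→6]: (375.3+244.8)/2 × 4 = 1240.2
  [6→7]: (244.8+208.5)/2 × 1 = 226.65
  Sum = 1842.15 µg/L·hr

AUC = 1840 µg/L·hr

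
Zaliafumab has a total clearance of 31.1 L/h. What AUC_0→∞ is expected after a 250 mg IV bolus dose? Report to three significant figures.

AUC_0→∞ = Dose_iv / CL
        = 250 / 31.1 = 8.03859 mg/L·h

AUC = 8.04 mg/L·h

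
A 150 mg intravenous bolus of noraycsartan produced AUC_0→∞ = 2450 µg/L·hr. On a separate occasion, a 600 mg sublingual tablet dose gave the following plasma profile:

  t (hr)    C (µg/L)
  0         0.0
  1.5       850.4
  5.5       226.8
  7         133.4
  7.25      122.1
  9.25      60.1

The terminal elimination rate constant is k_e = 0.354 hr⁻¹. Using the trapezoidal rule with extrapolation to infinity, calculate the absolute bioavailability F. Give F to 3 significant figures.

F = 0.352

Trapezoidal AUC_0→9.25 (sublingual tablet):
  [0→1.5]: (0.0+850.4)/2 × 1.5 = 637.8
  [1.5→5.5]: (850.4+226.8)/2 × 4 = 2154.4
  [5.5→7]: (226.8+133.4)/2 × 1.5 = 270.15
  [7→7.25]: (133.4+122.1)/2 × 0.25 = 31.9375
  [7.25→9.25]: (122.1+60.1)/2 × 2 = 182.2
  Sum = 3276.4875 µg/L·hr
Tail: C_last/k_e = 60.1/0.354 = 169.774
AUC_0→∞ (sublingual tablet) = 3276.4875 + 169.774 = 3446.2615 µg/L·hr
F = (AUC_ev/D_ev)/(AUC_iv/D_iv) = (3446.2615/600)/(2450/150) = 5.74377/16.3333 = 0.3517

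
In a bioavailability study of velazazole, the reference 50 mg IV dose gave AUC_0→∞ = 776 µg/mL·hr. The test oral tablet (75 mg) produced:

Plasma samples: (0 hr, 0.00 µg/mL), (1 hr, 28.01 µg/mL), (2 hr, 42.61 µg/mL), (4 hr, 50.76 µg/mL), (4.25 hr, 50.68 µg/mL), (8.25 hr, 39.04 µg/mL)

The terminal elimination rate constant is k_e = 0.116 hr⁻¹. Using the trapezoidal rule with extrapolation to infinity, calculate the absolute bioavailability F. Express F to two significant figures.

F = 0.58

Trapezoidal AUC_0→8.25 (oral tablet):
  [0→1]: (0.00+28.01)/2 × 1 = 14.005
  [1→2]: (28.01+42.61)/2 × 1 = 35.31
  [2→4]: (42.61+50.76)/2 × 2 = 93.37
  [4→4.25]: (50.76+50.68)/2 × 0.25 = 12.68
  [4.25→8.25]: (50.68+39.04)/2 × 4 = 179.44
  Sum = 334.805 µg/mL·hr
Tail: C_last/k_e = 39.04/0.116 = 336.552
AUC_0→∞ (oral tablet) = 334.805 + 336.552 = 671.357 µg/mL·hr
F = (AUC_ev/D_ev)/(AUC_iv/D_iv) = (671.357/75)/(776/50) = 8.95143/15.52 = 0.5768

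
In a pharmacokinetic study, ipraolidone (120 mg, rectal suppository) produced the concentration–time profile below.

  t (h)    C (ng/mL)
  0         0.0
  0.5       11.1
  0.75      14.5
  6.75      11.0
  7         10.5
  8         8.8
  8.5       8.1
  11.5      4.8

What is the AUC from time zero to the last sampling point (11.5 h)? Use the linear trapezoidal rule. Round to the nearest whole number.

Trapezoidal AUC_0→11.5:
  [0→0.5]: (0.0+11.1)/2 × 0.5 = 2.775
  [0.5→0.75]: (11.1+14.5)/2 × 0.25 = 3.2
  [0.75→6.75]: (14.5+11.0)/2 × 6 = 76.5
  [6.75→7]: (11.0+10.5)/2 × 0.25 = 2.6875
  [7→8]: (10.5+8.8)/2 × 1 = 9.65
  [8→8.5]: (8.8+8.1)/2 × 0.5 = 4.225
  [8.5→11.5]: (8.1+4.8)/2 × 3 = 19.35
  Sum = 118.3875 ng/mL·h

AUC = 118 ng/mL·h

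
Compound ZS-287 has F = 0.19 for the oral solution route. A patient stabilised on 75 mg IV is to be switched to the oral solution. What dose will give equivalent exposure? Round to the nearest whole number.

For equal systemic exposure: F × D_ev = D_iv
D_ev = D_iv / F = 75 / 0.19 = 394.737 mg

D_oral = 395 mg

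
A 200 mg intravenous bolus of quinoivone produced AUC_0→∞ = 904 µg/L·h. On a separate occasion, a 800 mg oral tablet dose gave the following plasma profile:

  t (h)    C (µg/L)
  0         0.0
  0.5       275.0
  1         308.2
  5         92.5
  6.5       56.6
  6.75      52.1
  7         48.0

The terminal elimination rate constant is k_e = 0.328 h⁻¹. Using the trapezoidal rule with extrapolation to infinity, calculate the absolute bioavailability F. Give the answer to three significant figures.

Trapezoidal AUC_0→7 (oral tablet):
  [0→0.5]: (0.0+275.0)/2 × 0.5 = 68.75
  [0.5→1]: (275.0+308.2)/2 × 0.5 = 145.8
  [1→5]: (308.2+92.5)/2 × 4 = 801.4
  [5→6.5]: (92.5+56.6)/2 × 1.5 = 111.825
  [6.5→6.75]: (56.6+52.1)/2 × 0.25 = 13.5875
  [6.75→7]: (52.1+48.0)/2 × 0.25 = 12.5125
  Sum = 1153.875 µg/L·h
Tail: C_last/k_e = 48.0/0.328 = 146.341
AUC_0→∞ (oral tablet) = 1153.875 + 146.341 = 1300.216 µg/L·h
F = (AUC_ev/D_ev)/(AUC_iv/D_iv) = (1300.216/800)/(904/200) = 1.62527/4.52 = 0.3596

F = 0.360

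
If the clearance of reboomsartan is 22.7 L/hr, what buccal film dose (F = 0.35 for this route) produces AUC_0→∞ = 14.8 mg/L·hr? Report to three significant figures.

Dose = CL × AUC_0→∞ / F
     = 22.7 × 14.8 / 0.35 = 959.886 mg

Dose = 960 mg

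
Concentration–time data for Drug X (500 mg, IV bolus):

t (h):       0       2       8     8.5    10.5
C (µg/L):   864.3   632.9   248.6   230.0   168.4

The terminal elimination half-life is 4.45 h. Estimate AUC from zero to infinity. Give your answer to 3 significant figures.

AUC = 5740 µg/L·h

Trapezoidal AUC_0→10.5:
  [0→2]: (864.3+632.9)/2 × 2 = 1497.2
  [2→8]: (632.9+248.6)/2 × 6 = 2644.5
  [8→8.5]: (248.6+230.0)/2 × 0.5 = 119.65
  [8.5→10.5]: (230.0+168.4)/2 × 2 = 398.4
  Sum = 4659.75 µg/L·h
k_e = ln2 / t½ = 0.693147 / 4.45 = 0.1558 h^-1
Extrapolated tail: C_last / k_e = 168.4 / 0.1558 = 1080.873
AUC_0→∞ = 4659.75 + 1080.873 = 5740.623 µg/L·h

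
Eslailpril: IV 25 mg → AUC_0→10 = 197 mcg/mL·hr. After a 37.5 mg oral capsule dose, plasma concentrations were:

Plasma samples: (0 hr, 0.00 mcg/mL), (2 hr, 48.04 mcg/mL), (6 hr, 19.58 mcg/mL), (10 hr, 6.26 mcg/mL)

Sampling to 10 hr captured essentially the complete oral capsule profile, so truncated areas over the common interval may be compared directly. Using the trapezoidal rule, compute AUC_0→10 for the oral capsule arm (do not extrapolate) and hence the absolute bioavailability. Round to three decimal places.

Trapezoidal AUC_0→10 (oral capsule):
  [0→2]: (0.00+48.04)/2 × 2 = 48.04
  [2→6]: (48.04+19.58)/2 × 4 = 135.24
  [6→10]: (19.58+6.26)/2 × 4 = 51.68
  Sum = 234.96 mcg/mL·hr
F = (AUC_ev/D_ev)/(AUC_iv/D_iv) = (234.96/37.5)/(197/25) = 6.2656/7.88 = 0.7951

F = 0.795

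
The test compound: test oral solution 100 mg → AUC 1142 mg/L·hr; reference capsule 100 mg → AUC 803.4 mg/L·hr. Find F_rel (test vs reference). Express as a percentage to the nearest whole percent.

F_rel = 142%

F_rel = (AUC_test/D_test) / (AUC_ref/D_ref)
      = (1142/100) / (803.4/100)
      = 11.42 / 8.034 = 1.4215 = 142.15%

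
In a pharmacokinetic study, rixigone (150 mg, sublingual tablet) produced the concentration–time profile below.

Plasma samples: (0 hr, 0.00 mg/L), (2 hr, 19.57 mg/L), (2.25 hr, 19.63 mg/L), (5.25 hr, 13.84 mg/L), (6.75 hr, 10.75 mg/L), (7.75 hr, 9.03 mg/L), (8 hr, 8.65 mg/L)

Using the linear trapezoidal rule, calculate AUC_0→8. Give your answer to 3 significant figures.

AUC = 105 mg/L·hr

Trapezoidal AUC_0→8:
  [0→2]: (0.00+19.57)/2 × 2 = 19.57
  [2→2.25]: (19.57+19.63)/2 × 0.25 = 4.9
  [2.25→5.25]: (19.63+13.84)/2 × 3 = 50.205
  [5.25→6.75]: (13.84+10.75)/2 × 1.5 = 18.4425
  [6.75→7.75]: (10.75+9.03)/2 × 1 = 9.89
  [7.75→8]: (9.03+8.65)/2 × 0.25 = 2.21
  Sum = 105.2175 mg/L·hr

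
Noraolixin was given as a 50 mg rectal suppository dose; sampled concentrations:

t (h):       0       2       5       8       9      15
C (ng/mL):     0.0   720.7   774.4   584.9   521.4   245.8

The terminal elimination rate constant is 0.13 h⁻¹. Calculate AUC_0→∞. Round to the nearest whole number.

AUC = 9748 ng/mL·h

Trapezoidal AUC_0→15:
  [0→2]: (0.0+720.7)/2 × 2 = 720.7
  [2→5]: (720.7+774.4)/2 × 3 = 2242.65
  [5→8]: (774.4+584.9)/2 × 3 = 2038.95
  [8→9]: (584.9+521.4)/2 × 1 = 553.15
  [9→15]: (521.4+245.8)/2 × 6 = 2301.6
  Sum = 7857.05 ng/mL·h
Extrapolated tail: C_last / k_e = 245.8 / 0.13 = 1890.769
AUC_0→∞ = 7857.05 + 1890.769 = 9747.819 ng/mL·h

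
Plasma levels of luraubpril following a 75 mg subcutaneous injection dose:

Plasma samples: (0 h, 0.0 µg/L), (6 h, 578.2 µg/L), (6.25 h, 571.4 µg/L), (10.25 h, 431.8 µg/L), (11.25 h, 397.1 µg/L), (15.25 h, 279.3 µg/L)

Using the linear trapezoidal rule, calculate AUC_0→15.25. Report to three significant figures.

Trapezoidal AUC_0→15.25:
  [0→6]: (0.0+578.2)/2 × 6 = 1734.6
  [6→6.25]: (578.2+571.4)/2 × 0.25 = 143.7
  [6.25→10.25]: (571.4+431.8)/2 × 4 = 2006.4
  [10.25→11.25]: (431.8+397.1)/2 × 1 = 414.45
  [11.25→15.25]: (397.1+279.3)/2 × 4 = 1352.8
  Sum = 5651.95 µg/L·h

AUC = 5650 µg/L·h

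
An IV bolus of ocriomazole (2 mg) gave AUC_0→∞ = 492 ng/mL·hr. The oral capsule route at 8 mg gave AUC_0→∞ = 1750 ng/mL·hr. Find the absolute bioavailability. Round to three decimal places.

F = 0.889

F = (AUC_ev / D_ev) / (AUC_iv / D_iv)
  = (1750/8) / (492/2)
  = 218.75 / 246 = 0.8892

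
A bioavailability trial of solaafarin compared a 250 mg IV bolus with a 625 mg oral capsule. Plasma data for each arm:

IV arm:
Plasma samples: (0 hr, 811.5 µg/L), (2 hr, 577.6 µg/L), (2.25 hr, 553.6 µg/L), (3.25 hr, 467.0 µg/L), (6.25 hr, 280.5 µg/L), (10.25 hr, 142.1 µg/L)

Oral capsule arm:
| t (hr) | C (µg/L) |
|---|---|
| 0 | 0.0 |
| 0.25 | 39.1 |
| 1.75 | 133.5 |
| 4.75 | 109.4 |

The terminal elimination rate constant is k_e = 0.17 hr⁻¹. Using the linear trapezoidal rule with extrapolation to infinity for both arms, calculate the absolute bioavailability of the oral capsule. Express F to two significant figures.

Trapezoidal AUC_0→10.25 (IV):
  [0→2]: (811.5+577.6)/2 × 2 = 1389.1
  [2→2.25]: (577.6+553.6)/2 × 0.25 = 141.4
  [2.25→3.25]: (553.6+467.0)/2 × 1 = 510.3
  [3.25→6.25]: (467.0+280.5)/2 × 3 = 1121.25
  [6.25→10.25]: (280.5+142.1)/2 × 4 = 845.2
  Sum = 4007.25 µg/L·hr
IV tail: 142.1/0.17 = 835.882; AUC_iv,0→∞ = 4007.25 + 835.882 = 4843.132 µg/L·hr
Trapezoidal AUC_0→4.75 (oral capsule):
  [0→0.25]: (0.0+39.1)/2 × 0.25 = 4.8875
  [0.25→1.75]: (39.1+133.5)/2 × 1.5 = 129.45
  [1.75→4.75]: (133.5+109.4)/2 × 3 = 364.35
  Sum = 498.6875 µg/L·hr
oral capsule tail: 109.4/0.17 = 643.529; AUC_ev,0→∞ = 498.6875 + 643.529 = 1142.2165 µg/L·hr
F = (AUC_ev/D_ev)/(AUC_iv/D_iv) = (1142.2165/625)/(4843.132/250) = 1.8275464/19.372528 = 0.0943

F = 0.094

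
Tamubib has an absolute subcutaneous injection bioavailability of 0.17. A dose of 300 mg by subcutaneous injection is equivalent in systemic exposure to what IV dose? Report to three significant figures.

Systemic exposure from an extravascular dose = F × D_ev, so the equivalent IV dose is F × D_ev.
D_iv = F × D_ev = 0.17 × 300 = 51 mg

D_iv = 51.0 mg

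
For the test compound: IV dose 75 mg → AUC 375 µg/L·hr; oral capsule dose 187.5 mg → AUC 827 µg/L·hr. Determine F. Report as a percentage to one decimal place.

F = (AUC_ev / D_ev) / (AUC_iv / D_iv)
  = (827/187.5) / (375/75)
  = 4.41067 / 5 = 0.8821
  = 88.21%

F = 88.2%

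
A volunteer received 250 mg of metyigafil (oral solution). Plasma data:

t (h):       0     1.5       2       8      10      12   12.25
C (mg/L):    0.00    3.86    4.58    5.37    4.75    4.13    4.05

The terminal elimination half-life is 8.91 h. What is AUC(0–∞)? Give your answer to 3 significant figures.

Trapezoidal AUC_0→12.25:
  [0→1.5]: (0.00+3.86)/2 × 1.5 = 2.895
  [1.5→2]: (3.86+4.58)/2 × 0.5 = 2.11
  [2→8]: (4.58+5.37)/2 × 6 = 29.85
  [8→10]: (5.37+4.75)/2 × 2 = 10.12
  [10→12]: (4.75+4.13)/2 × 2 = 8.88
  [12→12.25]: (4.13+4.05)/2 × 0.25 = 1.0225
  Sum = 54.8775 mg/L·h
k_e = ln2 / t½ = 0.693147 / 8.91 = 0.0778 h^-1
Extrapolated tail: C_last / k_e = 4.05 / 0.0778 = 52.057
AUC_0→∞ = 54.8775 + 52.057 = 106.9345 mg/L·h

AUC = 107 mg/L·h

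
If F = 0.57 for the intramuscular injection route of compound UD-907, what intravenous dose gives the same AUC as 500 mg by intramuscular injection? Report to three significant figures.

D_iv = 285 mg

Systemic exposure from an extravascular dose = F × D_ev, so the equivalent IV dose is F × D_ev.
D_iv = F × D_ev = 0.57 × 500 = 285 mg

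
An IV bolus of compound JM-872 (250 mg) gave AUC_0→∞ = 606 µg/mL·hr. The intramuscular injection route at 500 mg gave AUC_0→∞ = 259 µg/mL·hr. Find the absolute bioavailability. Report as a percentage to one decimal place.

F = (AUC_ev / D_ev) / (AUC_iv / D_iv)
  = (259/500) / (606/250)
  = 0.518 / 2.424 = 0.2137
  = 21.37%

F = 21.4%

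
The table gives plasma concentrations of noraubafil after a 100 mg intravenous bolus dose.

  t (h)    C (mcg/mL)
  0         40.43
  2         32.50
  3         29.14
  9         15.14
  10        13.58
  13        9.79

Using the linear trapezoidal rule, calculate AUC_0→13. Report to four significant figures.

Trapezoidal AUC_0→13:
  [0→2]: (40.43+32.50)/2 × 2 = 72.93
  [2→3]: (32.50+29.14)/2 × 1 = 30.82
  [3→9]: (29.14+15.14)/2 × 6 = 132.84
  [9→10]: (15.14+13.58)/2 × 1 = 14.36
  [10→13]: (13.58+9.79)/2 × 3 = 35.055
  Sum = 286.005 mcg/mL·h

AUC = 286.0 mcg/mL·h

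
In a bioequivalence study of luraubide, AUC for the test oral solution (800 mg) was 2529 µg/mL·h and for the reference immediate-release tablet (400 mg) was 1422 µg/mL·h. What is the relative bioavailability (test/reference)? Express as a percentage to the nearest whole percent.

F_rel = 89%

F_rel = (AUC_test/D_test) / (AUC_ref/D_ref)
      = (2529/800) / (1422/400)
      = 3.16125 / 3.555 = 0.8892 = 88.92%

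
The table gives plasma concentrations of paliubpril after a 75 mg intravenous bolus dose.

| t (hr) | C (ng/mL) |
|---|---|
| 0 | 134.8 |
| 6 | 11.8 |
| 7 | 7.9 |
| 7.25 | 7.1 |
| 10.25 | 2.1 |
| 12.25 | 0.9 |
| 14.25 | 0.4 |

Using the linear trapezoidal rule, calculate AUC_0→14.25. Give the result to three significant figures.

AUC = 470 ng/mL·hr

Trapezoidal AUC_0→14.25:
  [0→6]: (134.8+11.8)/2 × 6 = 439.8
  [6→7]: (11.8+7.9)/2 × 1 = 9.85
  [7→7.25]: (7.9+7.1)/2 × 0.25 = 1.875
  [7.25→10.25]: (7.1+2.1)/2 × 3 = 13.8
  [10.25→12.25]: (2.1+0.9)/2 × 2 = 3.0
  [12.25→14.25]: (0.9+0.4)/2 × 2 = 1.3
  Sum = 469.625 ng/mL·hr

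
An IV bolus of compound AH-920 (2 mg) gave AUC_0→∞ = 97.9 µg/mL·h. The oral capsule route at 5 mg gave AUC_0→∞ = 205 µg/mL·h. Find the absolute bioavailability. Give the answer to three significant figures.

F = 0.838

F = (AUC_ev / D_ev) / (AUC_iv / D_iv)
  = (205/5) / (97.9/2)
  = 41 / 48.95 = 0.8376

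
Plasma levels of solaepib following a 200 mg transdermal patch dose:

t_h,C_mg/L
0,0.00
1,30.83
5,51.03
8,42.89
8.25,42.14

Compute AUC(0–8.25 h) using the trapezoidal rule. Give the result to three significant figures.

Trapezoidal AUC_0→8.25:
  [0→1]: (0.00+30.83)/2 × 1 = 15.415
  [1→5]: (30.83+51.03)/2 × 4 = 163.72
  [5→8]: (51.03+42.89)/2 × 3 = 140.88
  [8→8.25]: (42.89+42.14)/2 × 0.25 = 10.62875
  Sum = 330.64375 mg/L·h

AUC = 331 mg/L·h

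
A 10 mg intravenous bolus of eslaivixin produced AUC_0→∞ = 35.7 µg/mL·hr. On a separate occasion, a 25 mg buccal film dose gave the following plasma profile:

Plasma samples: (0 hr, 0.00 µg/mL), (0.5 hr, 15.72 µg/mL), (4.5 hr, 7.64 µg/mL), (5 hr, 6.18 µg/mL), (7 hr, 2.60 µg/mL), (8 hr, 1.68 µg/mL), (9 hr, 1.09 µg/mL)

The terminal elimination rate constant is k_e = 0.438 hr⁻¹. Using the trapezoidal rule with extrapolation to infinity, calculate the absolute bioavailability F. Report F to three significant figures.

Trapezoidal AUC_0→9 (buccal film):
  [0→0.5]: (0.00+15.72)/2 × 0.5 = 3.93
  [0.5→4.5]: (15.72+7.64)/2 × 4 = 46.72
  [4.5→5]: (7.64+6.18)/2 × 0.5 = 3.455
  [5→7]: (6.18+2.60)/2 × 2 = 8.78
  [7→8]: (2.60+1.68)/2 × 1 = 2.14
  [8→9]: (1.68+1.09)/2 × 1 = 1.385
  Sum = 66.41 µg/mL·hr
Tail: C_last/k_e = 1.09/0.438 = 2.489
AUC_0→∞ (buccal film) = 66.41 + 2.489 = 68.899 µg/mL·hr
F = (AUC_ev/D_ev)/(AUC_iv/D_iv) = (68.899/25)/(35.7/10) = 2.75596/3.57 = 0.7720

F = 0.772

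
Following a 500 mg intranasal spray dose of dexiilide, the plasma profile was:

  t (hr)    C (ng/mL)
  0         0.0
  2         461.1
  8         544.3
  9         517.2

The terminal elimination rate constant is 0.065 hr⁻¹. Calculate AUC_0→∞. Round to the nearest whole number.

Trapezoidal AUC_0→9:
  [0→2]: (0.0+461.1)/2 × 2 = 461.1
  [2→8]: (461.1+544.3)/2 × 6 = 3016.2
  [8→9]: (544.3+517.2)/2 × 1 = 530.75
  Sum = 4008.05 ng/mL·hr
Extrapolated tail: C_last / k_e = 517.2 / 0.065 = 7956.923
AUC_0→∞ = 4008.05 + 7956.923 = 11964.973 ng/mL·hr

AUC = 11965 ng/mL·hr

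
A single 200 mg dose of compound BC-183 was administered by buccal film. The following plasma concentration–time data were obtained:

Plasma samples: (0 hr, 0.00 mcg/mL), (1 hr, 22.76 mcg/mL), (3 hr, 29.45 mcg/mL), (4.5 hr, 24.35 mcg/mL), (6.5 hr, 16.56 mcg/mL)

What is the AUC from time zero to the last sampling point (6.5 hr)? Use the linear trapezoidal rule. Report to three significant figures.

Trapezoidal AUC_0→6.5:
  [0→1]: (0.00+22.76)/2 × 1 = 11.38
  [1→3]: (22.76+29.45)/2 × 2 = 52.21
  [3→4.5]: (29.45+24.35)/2 × 1.5 = 40.35
  [4.5→6.5]: (24.35+16.56)/2 × 2 = 40.91
  Sum = 144.85 mcg/mL·hr

AUC = 145 mcg/mL·hr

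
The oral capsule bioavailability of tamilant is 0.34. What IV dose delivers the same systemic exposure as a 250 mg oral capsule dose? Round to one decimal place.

D_iv = 85.0 mg

Systemic exposure from an extravascular dose = F × D_ev, so the equivalent IV dose is F × D_ev.
D_iv = F × D_ev = 0.34 × 250 = 85 mg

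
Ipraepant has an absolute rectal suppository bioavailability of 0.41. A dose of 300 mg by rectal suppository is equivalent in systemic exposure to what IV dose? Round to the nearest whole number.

D_iv = 123 mg

Systemic exposure from an extravascular dose = F × D_ev, so the equivalent IV dose is F × D_ev.
D_iv = F × D_ev = 0.41 × 300 = 123 mg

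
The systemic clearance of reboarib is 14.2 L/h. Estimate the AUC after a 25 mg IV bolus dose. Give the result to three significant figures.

AUC_0→∞ = Dose_iv / CL
        = 25 / 14.2 = 1.76056 mg/L·h

AUC = 1.76 mg/L·h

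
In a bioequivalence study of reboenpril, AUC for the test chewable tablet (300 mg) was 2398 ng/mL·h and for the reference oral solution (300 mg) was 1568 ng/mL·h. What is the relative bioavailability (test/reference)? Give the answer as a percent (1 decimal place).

F_rel = (AUC_test/D_test) / (AUC_ref/D_ref)
      = (2398/300) / (1568/300)
      = 7.99333 / 5.22667 = 1.5293 = 152.93%

F_rel = 152.9%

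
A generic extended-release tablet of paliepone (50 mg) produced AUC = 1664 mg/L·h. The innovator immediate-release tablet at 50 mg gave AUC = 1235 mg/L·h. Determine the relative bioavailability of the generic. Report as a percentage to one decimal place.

F_rel = (AUC_test/D_test) / (AUC_ref/D_ref)
      = (1664/50) / (1235/50)
      = 33.28 / 24.7 = 1.3474 = 134.74%

F_rel = 134.7%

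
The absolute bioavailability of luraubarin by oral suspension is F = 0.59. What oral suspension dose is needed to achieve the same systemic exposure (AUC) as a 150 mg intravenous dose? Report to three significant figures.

D_oral = 254 mg

For equal systemic exposure: F × D_ev = D_iv
D_ev = D_iv / F = 150 / 0.59 = 254.237 mg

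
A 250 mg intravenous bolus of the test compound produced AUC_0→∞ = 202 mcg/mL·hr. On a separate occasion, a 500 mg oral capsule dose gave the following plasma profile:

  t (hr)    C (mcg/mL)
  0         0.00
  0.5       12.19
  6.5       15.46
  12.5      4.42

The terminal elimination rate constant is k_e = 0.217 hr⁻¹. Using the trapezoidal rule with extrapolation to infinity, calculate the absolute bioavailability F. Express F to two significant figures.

Trapezoidal AUC_0→12.5 (oral capsule):
  [0→0.5]: (0.00+12.19)/2 × 0.5 = 3.0475
  [0.5→6.5]: (12.19+15.46)/2 × 6 = 82.95
  [6.5→12.5]: (15.46+4.42)/2 × 6 = 59.64
  Sum = 145.6375 mcg/mL·hr
Tail: C_last/k_e = 4.42/0.217 = 20.369
AUC_0→∞ (oral capsule) = 145.6375 + 20.369 = 166.0065 mcg/mL·hr
F = (AUC_ev/D_ev)/(AUC_iv/D_iv) = (166.0065/500)/(202/250) = 0.332013/0.808 = 0.4109

F = 0.41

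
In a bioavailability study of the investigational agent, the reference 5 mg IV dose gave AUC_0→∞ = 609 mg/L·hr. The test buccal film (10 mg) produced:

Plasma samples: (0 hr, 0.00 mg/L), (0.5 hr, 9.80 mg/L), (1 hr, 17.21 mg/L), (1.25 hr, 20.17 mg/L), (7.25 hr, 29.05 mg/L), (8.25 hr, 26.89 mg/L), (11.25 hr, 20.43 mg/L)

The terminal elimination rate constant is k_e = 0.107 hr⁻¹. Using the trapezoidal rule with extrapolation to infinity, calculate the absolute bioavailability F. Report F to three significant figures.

F = 0.371

Trapezoidal AUC_0→11.25 (buccal film):
  [0→0.5]: (0.00+9.80)/2 × 0.5 = 2.45
  [0.5→1]: (9.80+17.21)/2 × 0.5 = 6.7525
  [1→1.25]: (17.21+20.17)/2 × 0.25 = 4.6725
  [1.25→7.25]: (20.17+29.05)/2 × 6 = 147.66
  [7.25→8.25]: (29.05+26.89)/2 × 1 = 27.97
  [8.25→11.25]: (26.89+20.43)/2 × 3 = 70.98
  Sum = 260.485 mg/L·hr
Tail: C_last/k_e = 20.43/0.107 = 190.935
AUC_0→∞ (buccal film) = 260.485 + 190.935 = 451.42 mg/L·hr
F = (AUC_ev/D_ev)/(AUC_iv/D_iv) = (451.42/10)/(609/5) = 45.142/121.8 = 0.3706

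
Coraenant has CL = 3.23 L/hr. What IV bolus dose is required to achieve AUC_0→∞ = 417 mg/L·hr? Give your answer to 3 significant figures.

Dose_iv = CL × AUC_0→∞
     = 3.23 × 417 = 1346.91 mg

Dose = 1350 mg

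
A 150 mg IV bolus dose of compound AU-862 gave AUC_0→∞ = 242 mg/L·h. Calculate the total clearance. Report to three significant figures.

CL = Dose_iv / AUC_0→∞
   = 150 / 242 = 0.619835 L/h

CL = 0.620 L/h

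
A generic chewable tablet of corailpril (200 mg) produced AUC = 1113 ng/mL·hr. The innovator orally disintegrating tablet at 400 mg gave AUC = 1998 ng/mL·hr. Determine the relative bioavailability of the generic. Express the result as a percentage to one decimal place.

F_rel = (AUC_test/D_test) / (AUC_ref/D_ref)
      = (1113/200) / (1998/400)
      = 5.565 / 4.995 = 1.1141 = 111.41%

F_rel = 111.4%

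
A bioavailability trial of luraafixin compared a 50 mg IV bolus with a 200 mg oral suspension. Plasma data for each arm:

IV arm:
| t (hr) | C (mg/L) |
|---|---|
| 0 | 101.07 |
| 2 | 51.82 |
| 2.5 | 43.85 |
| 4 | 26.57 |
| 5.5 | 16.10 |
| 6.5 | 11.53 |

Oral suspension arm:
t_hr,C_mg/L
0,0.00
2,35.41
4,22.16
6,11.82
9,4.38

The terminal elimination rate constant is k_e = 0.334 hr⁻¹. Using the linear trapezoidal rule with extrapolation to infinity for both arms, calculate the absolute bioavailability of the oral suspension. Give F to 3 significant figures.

F = 0.133

Trapezoidal AUC_0→6.5 (IV):
  [0→2]: (101.07+51.82)/2 × 2 = 152.89
  [2→2.5]: (51.82+43.85)/2 × 0.5 = 23.9175
  [2.5→4]: (43.85+26.57)/2 × 1.5 = 52.815
  [4→5.5]: (26.57+16.10)/2 × 1.5 = 32.0025
  [5.5→6.5]: (16.10+11.53)/2 × 1 = 13.815
  Sum = 275.44 mg/L·hr
IV tail: 11.53/0.334 = 34.521; AUC_iv,0→∞ = 275.44 + 34.521 = 309.961 mg/L·hr
Trapezoidal AUC_0→9 (oral suspension):
  [0→2]: (0.00+35.41)/2 × 2 = 35.41
  [2→4]: (35.41+22.16)/2 × 2 = 57.57
  [4→6]: (22.16+11.82)/2 × 2 = 33.98
  [6→9]: (11.82+4.38)/2 × 3 = 24.3
  Sum = 151.26 mg/L·hr
oral suspension tail: 4.38/0.334 = 13.114; AUC_ev,0→∞ = 151.26 + 13.114 = 164.374 mg/L·hr
F = (AUC_ev/D_ev)/(AUC_iv/D_iv) = (164.374/200)/(309.961/50) = 0.82187/6.19922 = 0.1326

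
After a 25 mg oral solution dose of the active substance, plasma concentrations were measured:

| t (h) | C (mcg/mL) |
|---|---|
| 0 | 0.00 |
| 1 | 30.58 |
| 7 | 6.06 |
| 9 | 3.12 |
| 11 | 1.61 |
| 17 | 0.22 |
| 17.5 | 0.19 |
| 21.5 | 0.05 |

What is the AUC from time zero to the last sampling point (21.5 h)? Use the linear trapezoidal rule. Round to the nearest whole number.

Trapezoidal AUC_0→21.5:
  [0→1]: (0.00+30.58)/2 × 1 = 15.29
  [1→7]: (30.58+6.06)/2 × 6 = 109.92
  [7→9]: (6.06+3.12)/2 × 2 = 9.18
  [9→11]: (3.12+1.61)/2 × 2 = 4.73
  [11→17]: (1.61+0.22)/2 × 6 = 5.49
  [17→17.5]: (0.22+0.19)/2 × 0.5 = 0.1025
  [17.5→21.5]: (0.19+0.05)/2 × 4 = 0.48
  Sum = 145.1925 mcg/mL·h

AUC = 145 mcg/mL·h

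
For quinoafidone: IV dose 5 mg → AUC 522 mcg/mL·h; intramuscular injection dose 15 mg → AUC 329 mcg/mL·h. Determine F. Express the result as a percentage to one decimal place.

F = (AUC_ev / D_ev) / (AUC_iv / D_iv)
  = (329/15) / (522/5)
  = 21.9333 / 104.4 = 0.2101
  = 21.01%

F = 21.0%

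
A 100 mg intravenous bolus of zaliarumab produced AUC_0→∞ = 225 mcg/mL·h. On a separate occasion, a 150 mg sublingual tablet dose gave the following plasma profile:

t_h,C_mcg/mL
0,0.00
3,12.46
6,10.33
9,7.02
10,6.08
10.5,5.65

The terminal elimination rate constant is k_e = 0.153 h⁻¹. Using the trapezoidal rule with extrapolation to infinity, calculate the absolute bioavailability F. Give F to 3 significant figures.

Trapezoidal AUC_0→10.5 (sublingual tablet):
  [0→3]: (0.00+12.46)/2 × 3 = 18.69
  [3→6]: (12.46+10.33)/2 × 3 = 34.185
  [6→9]: (10.33+7.02)/2 × 3 = 26.025
  [9→10]: (7.02+6.08)/2 × 1 = 6.55
  [10→10.5]: (6.08+5.65)/2 × 0.5 = 2.9325
  Sum = 88.3825 mcg/mL·h
Tail: C_last/k_e = 5.65/0.153 = 36.928
AUC_0→∞ (sublingual tablet) = 88.3825 + 36.928 = 125.3105 mcg/mL·h
F = (AUC_ev/D_ev)/(AUC_iv/D_iv) = (125.3105/150)/(225/100) = 0.835403/2.25 = 0.3713

F = 0.371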